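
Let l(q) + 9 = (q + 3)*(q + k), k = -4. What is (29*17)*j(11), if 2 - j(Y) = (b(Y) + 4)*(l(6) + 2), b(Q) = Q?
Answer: -80359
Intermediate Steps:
l(q) = -9 + (-4 + q)*(3 + q) (l(q) = -9 + (q + 3)*(q - 4) = -9 + (3 + q)*(-4 + q) = -9 + (-4 + q)*(3 + q))
j(Y) = -42 - 11*Y (j(Y) = 2 - (Y + 4)*((-21 + 6² - 1*6) + 2) = 2 - (4 + Y)*((-21 + 36 - 6) + 2) = 2 - (4 + Y)*(9 + 2) = 2 - (4 + Y)*11 = 2 - (44 + 11*Y) = 2 + (-44 - 11*Y) = -42 - 11*Y)
(29*17)*j(11) = (29*17)*(-42 - 11*11) = 493*(-42 - 121) = 493*(-163) = -80359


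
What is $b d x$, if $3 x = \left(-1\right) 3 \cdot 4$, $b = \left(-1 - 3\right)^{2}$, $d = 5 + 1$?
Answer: $-384$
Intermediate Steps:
$d = 6$
$b = 16$ ($b = \left(-4\right)^{2} = 16$)
$x = -4$ ($x = \frac{\left(-1\right) 3 \cdot 4}{3} = \frac{\left(-3\right) 4}{3} = \frac{1}{3} \left(-12\right) = -4$)
$b d x = 16 \cdot 6 \left(-4\right) = 96 \left(-4\right) = -384$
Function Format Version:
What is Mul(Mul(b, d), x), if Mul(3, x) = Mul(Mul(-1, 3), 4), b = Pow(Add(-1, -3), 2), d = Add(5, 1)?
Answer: -384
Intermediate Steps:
d = 6
b = 16 (b = Pow(-4, 2) = 16)
x = -4 (x = Mul(Rational(1, 3), Mul(Mul(-1, 3), 4)) = Mul(Rational(1, 3), Mul(-3, 4)) = Mul(Rational(1, 3), -12) = -4)
Mul(Mul(b, d), x) = Mul(Mul(16, 6), -4) = Mul(96, -4) = -384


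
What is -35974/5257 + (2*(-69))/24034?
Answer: -432662291/63173369 ≈ -6.8488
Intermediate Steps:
-35974/5257 + (2*(-69))/24034 = -35974*1/5257 - 138*1/24034 = -35974/5257 - 69/12017 = -432662291/63173369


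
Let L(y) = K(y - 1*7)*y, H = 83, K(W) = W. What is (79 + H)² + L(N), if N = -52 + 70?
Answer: 26442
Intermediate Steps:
N = 18
L(y) = y*(-7 + y) (L(y) = (y - 1*7)*y = (y - 7)*y = (-7 + y)*y = y*(-7 + y))
(79 + H)² + L(N) = (79 + 83)² + 18*(-7 + 18) = 162² + 18*11 = 26244 + 198 = 26442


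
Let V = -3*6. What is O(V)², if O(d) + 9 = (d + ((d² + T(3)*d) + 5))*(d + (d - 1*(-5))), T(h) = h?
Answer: 63616576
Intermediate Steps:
V = -18
O(d) = -9 + (5 + 2*d)*(5 + d² + 4*d) (O(d) = -9 + (d + ((d² + 3*d) + 5))*(d + (d - 1*(-5))) = -9 + (d + (5 + d² + 3*d))*(d + (d + 5)) = -9 + (5 + d² + 4*d)*(d + (5 + d)) = -9 + (5 + d² + 4*d)*(5 + 2*d) = -9 + (5 + 2*d)*(5 + d² + 4*d))
O(V)² = (16 + 2*(-18)³ + 13*(-18)² + 30*(-18))² = (16 + 2*(-5832) + 13*324 - 540)² = (16 - 11664 + 4212 - 540)² = (-7976)² = 63616576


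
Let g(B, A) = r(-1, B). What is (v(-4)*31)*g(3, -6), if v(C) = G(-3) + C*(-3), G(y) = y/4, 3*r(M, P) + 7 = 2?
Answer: -2325/4 ≈ -581.25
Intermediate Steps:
r(M, P) = -5/3 (r(M, P) = -7/3 + (1/3)*2 = -7/3 + 2/3 = -5/3)
g(B, A) = -5/3
G(y) = y/4 (G(y) = y*(1/4) = y/4)
v(C) = -3/4 - 3*C (v(C) = (1/4)*(-3) + C*(-3) = -3/4 - 3*C)
(v(-4)*31)*g(3, -6) = ((-3/4 - 3*(-4))*31)*(-5/3) = ((-3/4 + 12)*31)*(-5/3) = ((45/4)*31)*(-5/3) = (1395/4)*(-5/3) = -2325/4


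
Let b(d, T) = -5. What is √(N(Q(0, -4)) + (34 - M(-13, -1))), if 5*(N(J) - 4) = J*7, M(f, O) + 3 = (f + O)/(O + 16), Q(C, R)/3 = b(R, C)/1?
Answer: √4710/15 ≈ 4.5753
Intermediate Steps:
Q(C, R) = -15 (Q(C, R) = 3*(-5/1) = 3*(-5*1) = 3*(-5) = -15)
M(f, O) = -3 + (O + f)/(16 + O) (M(f, O) = -3 + (f + O)/(O + 16) = -3 + (O + f)/(16 + O))
N(J) = 4 + 7*J/5 (N(J) = 4 + (J*7)/5 = 4 + (7*J)/5 = 4 + 7*J/5)
√(N(Q(0, -4)) + (34 - M(-13, -1))) = √((4 + (7/5)*(-15)) + (34 - (-48 - 13 - 2*(-1))/(16 - 1))) = √((4 - 21) + (34 - (-48 - 13 + 2)/15)) = √(-17 + (34 - (-59)/15)) = √(-17 + (34 - 1*(-59/15))) = √(-17 + (34 + 59/15)) = √(-17 + 569/15) = √(314/15) = √4710/15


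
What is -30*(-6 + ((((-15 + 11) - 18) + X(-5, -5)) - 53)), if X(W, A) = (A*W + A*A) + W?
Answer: 1080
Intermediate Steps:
X(W, A) = W + A² + A*W (X(W, A) = (A*W + A²) + W = (A² + A*W) + W = W + A² + A*W)
-30*(-6 + ((((-15 + 11) - 18) + X(-5, -5)) - 53)) = -30*(-6 + ((((-15 + 11) - 18) + (-5 + (-5)² - 5*(-5))) - 53)) = -30*(-6 + (((-4 - 18) + (-5 + 25 + 25)) - 53)) = -30*(-6 + ((-22 + 45) - 53)) = -30*(-6 + (23 - 53)) = -30*(-6 - 30) = -30*(-36) = 1080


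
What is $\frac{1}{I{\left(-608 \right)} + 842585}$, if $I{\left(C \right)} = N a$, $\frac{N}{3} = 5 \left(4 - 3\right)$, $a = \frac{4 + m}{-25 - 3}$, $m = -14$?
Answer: $\frac{14}{11796265} \approx 1.1868 \cdot 10^{-6}$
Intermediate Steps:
$a = \frac{5}{14}$ ($a = \frac{4 - 14}{-25 - 3} = - \frac{10}{-28} = \left(-10\right) \left(- \frac{1}{28}\right) = \frac{5}{14} \approx 0.35714$)
$N = 15$ ($N = 3 \cdot 5 \left(4 - 3\right) = 3 \cdot 5 \cdot 1 = 3 \cdot 5 = 15$)
$I{\left(C \right)} = \frac{75}{14}$ ($I{\left(C \right)} = 15 \cdot \frac{5}{14} = \frac{75}{14}$)
$\frac{1}{I{\left(-608 \right)} + 842585} = \frac{1}{\frac{75}{14} + 842585} = \frac{1}{\frac{11796265}{14}} = \frac{14}{11796265}$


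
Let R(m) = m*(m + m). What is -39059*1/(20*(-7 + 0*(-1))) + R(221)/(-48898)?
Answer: 948115751/3422860 ≈ 277.00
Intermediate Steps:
R(m) = 2*m² (R(m) = m*(2*m) = 2*m²)
-39059*1/(20*(-7 + 0*(-1))) + R(221)/(-48898) = -39059*1/(20*(-7 + 0*(-1))) + (2*221²)/(-48898) = -39059*1/(20*(-7 + 0)) + (2*48841)*(-1/48898) = -39059/(20*(-7)) + 97682*(-1/48898) = -39059/(-140) - 48841/24449 = -39059*(-1/140) - 48841/24449 = 39059/140 - 48841/24449 = 948115751/3422860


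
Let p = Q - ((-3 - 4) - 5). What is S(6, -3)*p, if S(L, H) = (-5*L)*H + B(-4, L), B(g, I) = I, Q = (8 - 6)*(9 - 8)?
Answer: 1344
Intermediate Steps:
Q = 2 (Q = 2*1 = 2)
S(L, H) = L - 5*H*L (S(L, H) = (-5*L)*H + L = -5*H*L + L = L - 5*H*L)
p = 14 (p = 2 - ((-3 - 4) - 5) = 2 - (-7 - 5) = 2 - 1*(-12) = 2 + 12 = 14)
S(6, -3)*p = (6*(1 - 5*(-3)))*14 = (6*(1 + 15))*14 = (6*16)*14 = 96*14 = 1344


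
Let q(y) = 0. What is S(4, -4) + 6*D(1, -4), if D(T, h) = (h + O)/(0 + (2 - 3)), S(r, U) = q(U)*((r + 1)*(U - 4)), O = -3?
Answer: 42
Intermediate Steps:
S(r, U) = 0 (S(r, U) = 0*((r + 1)*(U - 4)) = 0*((1 + r)*(-4 + U)) = 0)
D(T, h) = 3 - h (D(T, h) = (h - 3)/(0 + (2 - 3)) = (-3 + h)/(0 - 1) = (-3 + h)/(-1) = (-3 + h)*(-1) = 3 - h)
S(4, -4) + 6*D(1, -4) = 0 + 6*(3 - 1*(-4)) = 0 + 6*(3 + 4) = 0 + 6*7 = 0 + 42 = 42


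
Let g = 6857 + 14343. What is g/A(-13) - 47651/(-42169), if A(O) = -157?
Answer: -886501593/6620533 ≈ -133.90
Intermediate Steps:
g = 21200
g/A(-13) - 47651/(-42169) = 21200/(-157) - 47651/(-42169) = 21200*(-1/157) - 47651*(-1/42169) = -21200/157 + 47651/42169 = -886501593/6620533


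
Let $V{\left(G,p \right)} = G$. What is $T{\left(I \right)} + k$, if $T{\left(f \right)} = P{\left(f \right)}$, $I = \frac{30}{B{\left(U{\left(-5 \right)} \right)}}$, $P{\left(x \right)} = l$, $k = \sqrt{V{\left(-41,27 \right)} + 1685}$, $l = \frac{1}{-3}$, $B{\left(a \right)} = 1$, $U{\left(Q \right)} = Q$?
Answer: $- \frac{1}{3} + 2 \sqrt{411} \approx 40.213$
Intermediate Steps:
$l = - \frac{1}{3} \approx -0.33333$
$k = 2 \sqrt{411}$ ($k = \sqrt{-41 + 1685} = \sqrt{1644} = 2 \sqrt{411} \approx 40.546$)
$P{\left(x \right)} = - \frac{1}{3}$
$I = 30$ ($I = \frac{30}{1} = 30 \cdot 1 = 30$)
$T{\left(f \right)} = - \frac{1}{3}$
$T{\left(I \right)} + k = - \frac{1}{3} + 2 \sqrt{411}$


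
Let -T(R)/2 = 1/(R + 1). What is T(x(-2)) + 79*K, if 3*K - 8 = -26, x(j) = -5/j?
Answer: -3322/7 ≈ -474.57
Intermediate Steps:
K = -6 (K = 8/3 + (⅓)*(-26) = 8/3 - 26/3 = -6)
T(R) = -2/(1 + R) (T(R) = -2/(R + 1) = -2/(1 + R))
T(x(-2)) + 79*K = -2/(1 - 5/(-2)) + 79*(-6) = -2/(1 - 5*(-½)) - 474 = -2/(1 + 5/2) - 474 = -2/7/2 - 474 = -2*2/7 - 474 = -4/7 - 474 = -3322/7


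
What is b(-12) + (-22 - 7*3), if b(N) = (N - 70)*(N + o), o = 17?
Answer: -453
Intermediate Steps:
b(N) = (-70 + N)*(17 + N) (b(N) = (N - 70)*(N + 17) = (-70 + N)*(17 + N))
b(-12) + (-22 - 7*3) = (-1190 + (-12)**2 - 53*(-12)) + (-22 - 7*3) = (-1190 + 144 + 636) + (-22 - 21) = -410 - 43 = -453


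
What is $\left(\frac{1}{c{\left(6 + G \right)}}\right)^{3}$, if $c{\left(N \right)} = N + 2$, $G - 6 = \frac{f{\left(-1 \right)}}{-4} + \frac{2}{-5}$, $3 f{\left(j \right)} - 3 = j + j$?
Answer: $\frac{216000}{533411731} \approx 0.00040494$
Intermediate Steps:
$f{\left(j \right)} = 1 + \frac{2 j}{3}$ ($f{\left(j \right)} = 1 + \frac{j + j}{3} = 1 + \frac{2 j}{3}$)
$G = \frac{331}{60}$ ($G = 6 + \left(\frac{1 + \frac{2}{3} \left(-1\right)}{-4} + \frac{2}{-5}\right) = 6 + \left(\left(1 - \frac{2}{3}\right) \left(- \frac{1}{4}\right) + 2 \left(- \frac{1}{5}\right)\right) = 6 + \left(\frac{1}{3} \left(- \frac{1}{4}\right) - \frac{2}{5}\right) = 6 - \frac{29}{60} = \frac{331}{60} \approx 5.5167$)
$c{\left(N \right)} = 2 + N$
$\left(\frac{1}{c{\left(6 + G \right)}}\right)^{3} = \left(\frac{1}{2 + \left(6 + \frac{331}{60}\right)}\right)^{3} = \left(\frac{1}{2 + \frac{691}{60}}\right)^{3} = \left(\frac{1}{\frac{811}{60}}\right)^{3} = \left(\frac{60}{811}\right)^{3} = \frac{216000}{533411731}$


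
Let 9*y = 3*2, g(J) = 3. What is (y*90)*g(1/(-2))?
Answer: 180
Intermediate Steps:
y = ⅔ (y = (3*2)/9 = (⅑)*6 = ⅔ ≈ 0.66667)
(y*90)*g(1/(-2)) = ((⅔)*90)*3 = 60*3 = 180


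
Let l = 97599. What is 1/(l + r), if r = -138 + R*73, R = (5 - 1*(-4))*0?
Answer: 1/97461 ≈ 1.0261e-5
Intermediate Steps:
R = 0 (R = (5 + 4)*0 = 9*0 = 0)
r = -138 (r = -138 + 0*73 = -138 + 0 = -138)
1/(l + r) = 1/(97599 - 138) = 1/97461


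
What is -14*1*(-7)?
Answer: 98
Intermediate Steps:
-14*1*(-7) = -14*(-7) = 98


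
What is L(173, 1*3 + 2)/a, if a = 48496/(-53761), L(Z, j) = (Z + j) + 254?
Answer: -1451547/3031 ≈ -478.90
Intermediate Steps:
L(Z, j) = 254 + Z + j
a = -48496/53761 (a = 48496*(-1/53761) = -48496/53761 ≈ -0.90207)
L(173, 1*3 + 2)/a = (254 + 173 + (1*3 + 2))/(-48496/53761) = (254 + 173 + (3 + 2))*(-53761/48496) = (254 + 173 + 5)*(-53761/48496) = 432*(-53761/48496) = -1451547/3031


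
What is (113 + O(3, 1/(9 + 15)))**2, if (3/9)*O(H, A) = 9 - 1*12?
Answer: 10816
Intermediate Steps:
O(H, A) = -9 (O(H, A) = 3*(9 - 1*12) = 3*(9 - 12) = 3*(-3) = -9)
(113 + O(3, 1/(9 + 15)))**2 = (113 - 9)**2 = 104**2 = 10816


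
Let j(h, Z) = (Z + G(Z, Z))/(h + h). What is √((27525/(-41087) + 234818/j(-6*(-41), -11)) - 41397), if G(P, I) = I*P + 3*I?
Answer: 1418*√7262606406594/3163699 ≈ 1207.9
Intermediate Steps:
G(P, I) = 3*I + I*P
j(h, Z) = (Z + Z*(3 + Z))/(2*h) (j(h, Z) = (Z + Z*(3 + Z))/(h + h) = (Z + Z*(3 + Z))/((2*h)) = (Z + Z*(3 + Z))*(1/(2*h)) = (Z + Z*(3 + Z))/(2*h))
√((27525/(-41087) + 234818/j(-6*(-41), -11)) - 41397) = √((27525/(-41087) + 234818/(((½)*(-11)*(4 - 11)/(-6*(-41))))) - 41397) = √((27525*(-1/41087) + 234818/(((½)*(-11)*(-7)/246))) - 41397) = √((-27525/41087 + 234818/(((½)*(-11)*(1/246)*(-7)))) - 41397) = √((-27525/41087 + 234818/(77/492)) - 41397) = √((-27525/41087 + 234818*(492/77)) - 41397) = √((-27525/41087 + 115530456/77) - 41397) = √(4746797726247/3163699 - 41397) = √(4615830078744/3163699) = 1418*√7262606406594/3163699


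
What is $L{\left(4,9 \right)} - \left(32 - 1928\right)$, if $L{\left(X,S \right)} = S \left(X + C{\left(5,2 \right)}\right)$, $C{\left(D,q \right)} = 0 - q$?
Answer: $1914$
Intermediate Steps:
$C{\left(D,q \right)} = - q$
$L{\left(X,S \right)} = S \left(-2 + X\right)$ ($L{\left(X,S \right)} = S \left(X - 2\right) = S \left(-2 + X\right)$)
$L{\left(4,9 \right)} - \left(32 - 1928\right) = 9 \left(-2 + 4\right) - \left(32 - 1928\right) = 9 \cdot 2 - \left(32 - 1928\right) = 18 - -1896 = 18 + 1896 = 1914$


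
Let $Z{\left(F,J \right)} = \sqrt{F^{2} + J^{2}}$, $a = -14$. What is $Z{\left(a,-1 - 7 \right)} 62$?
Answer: $124 \sqrt{65} \approx 999.72$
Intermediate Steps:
$Z{\left(a,-1 - 7 \right)} 62 = \sqrt{\left(-14\right)^{2} + \left(-1 - 7\right)^{2}} \cdot 62 = \sqrt{196 + \left(-8\right)^{2}} \cdot 62 = \sqrt{196 + 64} \cdot 62 = \sqrt{260} \cdot 62 = 2 \sqrt{65} \cdot 62 = 124 \sqrt{65}$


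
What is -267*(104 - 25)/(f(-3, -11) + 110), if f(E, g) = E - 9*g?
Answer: -21093/206 ≈ -102.39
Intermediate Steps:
-267*(104 - 25)/(f(-3, -11) + 110) = -267*(104 - 25)/((-3 - 9*(-11)) + 110) = -21093/((-3 + 99) + 110) = -21093/(96 + 110) = -21093/206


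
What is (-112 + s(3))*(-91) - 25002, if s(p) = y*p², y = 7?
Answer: -20543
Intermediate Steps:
s(p) = 7*p²
(-112 + s(3))*(-91) - 25002 = (-112 + 7*3²)*(-91) - 25002 = (-112 + 7*9)*(-91) - 25002 = (-112 + 63)*(-91) - 25002 = -49*(-91) - 25002 = 4459 - 25002 = -20543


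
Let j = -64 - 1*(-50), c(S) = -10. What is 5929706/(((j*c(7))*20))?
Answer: 2964853/1400 ≈ 2117.8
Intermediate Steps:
j = -14 (j = -64 + 50 = -14)
5929706/(((j*c(7))*20)) = 5929706/((-14*(-10)*20)) = 5929706/((140*20)) = 5929706/2800 = 5929706*(1/2800) = 2964853/1400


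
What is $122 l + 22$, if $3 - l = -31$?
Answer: $4170$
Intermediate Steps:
$l = 34$ ($l = 3 - -31 = 3 + 31 = 34$)
$122 l + 22 = 122 \cdot 34 + 22 = 4148 + 22 = 4170$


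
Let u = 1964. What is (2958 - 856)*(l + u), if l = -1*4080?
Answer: -4447832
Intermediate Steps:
l = -4080
(2958 - 856)*(l + u) = (2958 - 856)*(-4080 + 1964) = 2102*(-2116) = -4447832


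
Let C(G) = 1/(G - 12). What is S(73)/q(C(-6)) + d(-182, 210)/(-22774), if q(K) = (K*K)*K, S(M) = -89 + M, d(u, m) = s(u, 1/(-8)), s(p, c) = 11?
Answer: 2125087477/22774 ≈ 93312.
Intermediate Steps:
C(G) = 1/(-12 + G)
d(u, m) = 11
q(K) = K³ (q(K) = K²*K = K³)
S(73)/q(C(-6)) + d(-182, 210)/(-22774) = (-89 + 73)/((1/(-12 - 6))³) + 11/(-22774) = -16/((1/(-18))³) + 11*(-1/22774) = -16/((-1/18)³) - 11/22774 = -16/(-1/5832) - 11/22774 = -16*(-5832) - 11/22774 = 93312 - 11/22774 = 2125087477/22774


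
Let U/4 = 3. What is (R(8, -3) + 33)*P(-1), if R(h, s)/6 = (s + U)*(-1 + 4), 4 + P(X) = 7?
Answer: 585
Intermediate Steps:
U = 12 (U = 4*3 = 12)
P(X) = 3 (P(X) = -4 + 7 = 3)
R(h, s) = 216 + 18*s (R(h, s) = 6*((s + 12)*(-1 + 4)) = 6*((12 + s)*3) = 6*(36 + 3*s) = 216 + 18*s)
(R(8, -3) + 33)*P(-1) = ((216 + 18*(-3)) + 33)*3 = ((216 - 54) + 33)*3 = (162 + 33)*3 = 195*3 = 585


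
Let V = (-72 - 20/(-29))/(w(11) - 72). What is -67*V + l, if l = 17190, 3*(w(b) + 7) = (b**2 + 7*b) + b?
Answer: 3385653/203 ≈ 16678.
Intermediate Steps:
w(b) = -7 + b**2/3 + 8*b/3 (w(b) = -7 + ((b**2 + 7*b) + b)/3 = -7 + (b**2 + 8*b)/3 = -7 + (b**2/3 + 8*b/3) = -7 + b**2/3 + 8*b/3)
V = 1551/203 (V = (-72 - 20/(-29))/((-7 + (1/3)*11**2 + (8/3)*11) - 72) = (-72 - 20*(-1/29))/((-7 + (1/3)*121 + 88/3) - 72) = (-72 + 20/29)/((-7 + 121/3 + 88/3) - 72) = -2068/(29*(188/3 - 72)) = -2068/(29*(-28/3)) = -2068/29*(-3/28) = 1551/203 ≈ 7.6404)
-67*V + l = -67*1551/203 + 17190 = -103917/203 + 17190 = 3385653/203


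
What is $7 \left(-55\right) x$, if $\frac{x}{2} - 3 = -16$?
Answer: $10010$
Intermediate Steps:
$x = -26$ ($x = 6 + 2 \left(-16\right) = 6 - 32 = -26$)
$7 \left(-55\right) x = 7 \left(-55\right) \left(-26\right) = \left(-385\right) \left(-26\right) = 10010$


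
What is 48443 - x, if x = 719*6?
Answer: 44129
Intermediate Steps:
x = 4314
48443 - x = 48443 - 1*4314 = 48443 - 4314 = 44129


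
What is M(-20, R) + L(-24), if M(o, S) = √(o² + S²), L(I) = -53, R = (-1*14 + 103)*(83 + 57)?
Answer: -53 + 20*√388130 ≈ 12407.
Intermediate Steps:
R = 12460 (R = (-14 + 103)*140 = 89*140 = 12460)
M(o, S) = √(S² + o²)
M(-20, R) + L(-24) = √(12460² + (-20)²) - 53 = √(155251600 + 400) - 53 = √155252000 - 53 = 20*√388130 - 53 = -53 + 20*√388130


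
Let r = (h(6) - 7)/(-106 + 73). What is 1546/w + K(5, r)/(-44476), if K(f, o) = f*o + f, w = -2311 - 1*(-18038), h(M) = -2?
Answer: 377628983/3847107286 ≈ 0.098159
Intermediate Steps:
w = 15727 (w = -2311 + 18038 = 15727)
r = 3/11 (r = (-2 - 7)/(-106 + 73) = -9/(-33) = -9*(-1/33) = 3/11 ≈ 0.27273)
K(f, o) = f + f*o
1546/w + K(5, r)/(-44476) = 1546/15727 + (5*(1 + 3/11))/(-44476) = 1546*(1/15727) + (5*(14/11))*(-1/44476) = 1546/15727 + (70/11)*(-1/44476) = 1546/15727 - 35/244618 = 377628983/3847107286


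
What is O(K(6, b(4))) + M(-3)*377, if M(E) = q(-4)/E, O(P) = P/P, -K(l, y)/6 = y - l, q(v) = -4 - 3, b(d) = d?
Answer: 2642/3 ≈ 880.67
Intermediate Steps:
q(v) = -7
K(l, y) = -6*y + 6*l (K(l, y) = -6*(y - l) = -6*y + 6*l)
O(P) = 1
M(E) = -7/E
O(K(6, b(4))) + M(-3)*377 = 1 - 7/(-3)*377 = 1 - 7*(-⅓)*377 = 1 + (7/3)*377 = 1 + 2639/3 = 2642/3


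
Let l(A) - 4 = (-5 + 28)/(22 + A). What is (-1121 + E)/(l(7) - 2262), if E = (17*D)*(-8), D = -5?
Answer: 12789/65459 ≈ 0.19537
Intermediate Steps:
l(A) = 4 + 23/(22 + A) (l(A) = 4 + (-5 + 28)/(22 + A) = 4 + 23/(22 + A))
E = 680 (E = (17*(-5))*(-8) = -85*(-8) = 680)
(-1121 + E)/(l(7) - 2262) = (-1121 + 680)/((111 + 4*7)/(22 + 7) - 2262) = -441/((111 + 28)/29 - 2262) = -441/((1/29)*139 - 2262) = -441/(139/29 - 2262) = -441/(-65459/29) = -441*(-29/65459) = 12789/65459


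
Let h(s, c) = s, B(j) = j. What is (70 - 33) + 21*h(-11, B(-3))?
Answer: -194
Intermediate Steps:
(70 - 33) + 21*h(-11, B(-3)) = (70 - 33) + 21*(-11) = 37 - 231 = -194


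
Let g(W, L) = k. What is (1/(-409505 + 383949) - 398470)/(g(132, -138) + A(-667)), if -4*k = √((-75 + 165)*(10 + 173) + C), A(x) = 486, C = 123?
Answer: -6598777960008/8012962409 - 3394433107*√16593/8012962409 ≈ -878.08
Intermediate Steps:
k = -√16593/4 (k = -√((-75 + 165)*(10 + 173) + 123)/4 = -√(90*183 + 123)/4 = -√(16470 + 123)/4 = -√16593/4 ≈ -32.203)
g(W, L) = -√16593/4
(1/(-409505 + 383949) - 398470)/(g(132, -138) + A(-667)) = (1/(-409505 + 383949) - 398470)/(-√16593/4 + 486) = (1/(-25556) - 398470)/(486 - √16593/4) = (-1/25556 - 398470)/(486 - √16593/4) = -10183299321/(25556*(486 - √16593/4))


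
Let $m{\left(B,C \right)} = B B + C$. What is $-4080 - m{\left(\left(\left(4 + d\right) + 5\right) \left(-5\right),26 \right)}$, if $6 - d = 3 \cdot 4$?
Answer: $-4331$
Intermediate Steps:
$d = -6$ ($d = 6 - 3 \cdot 4 = 6 - 12 = -6$)
$m{\left(B,C \right)} = C + B^{2}$ ($m{\left(B,C \right)} = B^{2} + C = C + B^{2}$)
$-4080 - m{\left(\left(\left(4 + d\right) + 5\right) \left(-5\right),26 \right)} = -4080 - \left(26 + \left(\left(\left(4 - 6\right) + 5\right) \left(-5\right)\right)^{2}\right) = -4080 - \left(26 + \left(\left(-2 + 5\right) \left(-5\right)\right)^{2}\right) = -4080 - \left(26 + \left(3 \left(-5\right)\right)^{2}\right) = -4080 - \left(26 + \left(-15\right)^{2}\right) = -4080 - \left(26 + 225\right) = -4080 - 251 = -4331$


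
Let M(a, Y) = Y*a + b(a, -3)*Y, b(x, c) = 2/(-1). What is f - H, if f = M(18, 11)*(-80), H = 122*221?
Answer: -41042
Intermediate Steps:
b(x, c) = -2 (b(x, c) = 2*(-1) = -2)
M(a, Y) = -2*Y + Y*a (M(a, Y) = Y*a - 2*Y = -2*Y + Y*a)
H = 26962
f = -14080 (f = (11*(-2 + 18))*(-80) = (11*16)*(-80) = 176*(-80) = -14080)
f - H = -14080 - 1*26962 = -14080 - 26962 = -41042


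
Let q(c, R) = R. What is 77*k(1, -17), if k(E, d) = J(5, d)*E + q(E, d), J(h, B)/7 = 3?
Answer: 308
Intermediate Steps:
J(h, B) = 21 (J(h, B) = 7*3 = 21)
k(E, d) = d + 21*E (k(E, d) = 21*E + d = d + 21*E)
77*k(1, -17) = 77*(-17 + 21*1) = 77*(-17 + 21) = 77*4 = 308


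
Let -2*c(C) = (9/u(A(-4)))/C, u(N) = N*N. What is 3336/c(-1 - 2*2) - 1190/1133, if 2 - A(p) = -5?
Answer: 617345470/3399 ≈ 1.8163e+5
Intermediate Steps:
A(p) = 7 (A(p) = 2 - 1*(-5) = 2 + 5 = 7)
u(N) = N²
c(C) = -9/(98*C) (c(C) = -9/(7²)/(2*C) = -9/49/(2*C) = -9*(1/49)/(2*C) = -9/(98*C))
3336/c(-1 - 2*2) - 1190/1133 = 3336/((-9/(98*(-1 - 2*2)))) - 1190/1133 = 3336/((-9/(98*(-1 - 4)))) - 1190*1/1133 = 3336/((-9/98/(-5))) - 1190/1133 = 3336/((-9/98*(-⅕))) - 1190/1133 = 3336/(9/490) - 1190/1133 = 3336*(490/9) - 1190/1133 = 544880/3 - 1190/1133 = 617345470/3399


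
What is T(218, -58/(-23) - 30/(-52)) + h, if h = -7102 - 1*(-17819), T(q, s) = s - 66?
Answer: 6371151/598 ≈ 10654.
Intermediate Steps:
T(q, s) = -66 + s
h = 10717 (h = -7102 + 17819 = 10717)
T(218, -58/(-23) - 30/(-52)) + h = (-66 + (-58/(-23) - 30/(-52))) + 10717 = (-66 + (-58*(-1/23) - 30*(-1/52))) + 10717 = (-66 + (58/23 + 15/26)) + 10717 = (-66 + 1853/598) + 10717 = -37615/598 + 10717 = 6371151/598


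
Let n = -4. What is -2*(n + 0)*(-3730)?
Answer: -29840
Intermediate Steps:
-2*(n + 0)*(-3730) = -2*(-4 + 0)*(-3730) = -2*(-4)*(-3730) = 8*(-3730) = -29840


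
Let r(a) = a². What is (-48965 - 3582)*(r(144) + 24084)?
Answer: -2355156540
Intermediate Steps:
(-48965 - 3582)*(r(144) + 24084) = (-48965 - 3582)*(144² + 24084) = -52547*(20736 + 24084) = -52547*44820 = -2355156540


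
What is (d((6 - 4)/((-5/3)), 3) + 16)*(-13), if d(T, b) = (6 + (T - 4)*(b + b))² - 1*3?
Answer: -210613/25 ≈ -8424.5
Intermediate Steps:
d(T, b) = -3 + (6 + 2*b*(-4 + T))² (d(T, b) = (6 + (-4 + T)*(2*b))² - 3 = (6 + 2*b*(-4 + T))² - 3 = -3 + (6 + 2*b*(-4 + T))²)
(d((6 - 4)/((-5/3)), 3) + 16)*(-13) = ((-3 + 4*(3 - 4*3 + ((6 - 4)/((-5/3)))*3)²) + 16)*(-13) = ((-3 + 4*(3 - 12 + (2/((-5*⅓)))*3)²) + 16)*(-13) = ((-3 + 4*(3 - 12 + (2/(-5/3))*3)²) + 16)*(-13) = ((-3 + 4*(3 - 12 + (2*(-⅗))*3)²) + 16)*(-13) = ((-3 + 4*(3 - 12 - 6/5*3)²) + 16)*(-13) = ((-3 + 4*(3 - 12 - 18/5)²) + 16)*(-13) = ((-3 + 4*(-63/5)²) + 16)*(-13) = ((-3 + 4*(3969/25)) + 16)*(-13) = ((-3 + 15876/25) + 16)*(-13) = (15801/25 + 16)*(-13) = (16201/25)*(-13) = -210613/25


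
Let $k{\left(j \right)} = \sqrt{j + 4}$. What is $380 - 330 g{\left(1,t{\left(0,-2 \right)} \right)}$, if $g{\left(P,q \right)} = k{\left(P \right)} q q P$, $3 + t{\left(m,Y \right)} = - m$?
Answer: $380 - 2970 \sqrt{5} \approx -6261.1$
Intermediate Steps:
$t{\left(m,Y \right)} = -3 - m$
$k{\left(j \right)} = \sqrt{4 + j}$
$g{\left(P,q \right)} = P q^{2} \sqrt{4 + P}$ ($g{\left(P,q \right)} = \sqrt{4 + P} q q P = \sqrt{4 + P} q^{2} P = q^{2} \sqrt{4 + P} P = P q^{2} \sqrt{4 + P}$)
$380 - 330 g{\left(1,t{\left(0,-2 \right)} \right)} = 380 - 330 \cdot 1 \left(-3 - 0\right)^{2} \sqrt{4 + 1} = 380 - 330 \cdot 1 \left(-3 + 0\right)^{2} \sqrt{5} = 380 - 330 \cdot 1 \left(-3\right)^{2} \sqrt{5} = 380 - 330 \cdot 1 \cdot 9 \sqrt{5} = 380 - 330 \cdot 9 \sqrt{5} = 380 - 2970 \sqrt{5}$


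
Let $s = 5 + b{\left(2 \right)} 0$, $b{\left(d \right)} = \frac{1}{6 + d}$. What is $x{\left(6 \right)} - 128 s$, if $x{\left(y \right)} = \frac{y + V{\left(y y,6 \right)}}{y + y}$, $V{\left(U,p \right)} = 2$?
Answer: $- \frac{1918}{3} \approx -639.33$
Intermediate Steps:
$x{\left(y \right)} = \frac{2 + y}{2 y}$ ($x{\left(y \right)} = \frac{y + 2}{y + y} = \frac{2 + y}{2 y}$)
$s = 5$ ($s = 5 + \frac{1}{6 + 2} \cdot 0 = 5 + \frac{1}{8} \cdot 0 = 5 + 0 = 5$)
$x{\left(6 \right)} - 128 s = \frac{2 + 6}{2 \cdot 6} - 640 = \frac{1}{2} \cdot \frac{1}{6} \cdot 8 - 640 = \frac{2}{3} - 640 = - \frac{1918}{3}$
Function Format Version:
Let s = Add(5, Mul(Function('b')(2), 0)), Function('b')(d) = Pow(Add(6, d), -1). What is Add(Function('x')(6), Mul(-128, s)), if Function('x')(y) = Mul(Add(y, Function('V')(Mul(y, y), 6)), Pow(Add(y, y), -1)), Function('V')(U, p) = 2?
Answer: Rational(-1918, 3) ≈ -639.33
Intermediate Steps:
Function('x')(y) = Mul(Rational(1, 2), Pow(y, -1), Add(2, y)) (Function('x')(y) = Mul(Add(y, 2), Pow(Add(y, y), -1)) = Mul(Add(2, y), Pow(Mul(2, y), -1)) = Mul(Add(2, y), Mul(Rational(1, 2), Pow(y, -1))) = Mul(Rational(1, 2), Pow(y, -1), Add(2, y)))
s = 5 (s = Add(5, Mul(Pow(Add(6, 2), -1), 0)) = Add(5, Mul(Pow(8, -1), 0)) = Add(5, Mul(Rational(1, 8), 0)) = Add(5, 0) = 5)
Add(Function('x')(6), Mul(-128, s)) = Add(Mul(Rational(1, 2), Pow(6, -1), Add(2, 6)), Mul(-128, 5)) = Add(Mul(Rational(1, 2), Rational(1, 6), 8), -640) = Add(Rational(2, 3), -640) = Rational(-1918, 3)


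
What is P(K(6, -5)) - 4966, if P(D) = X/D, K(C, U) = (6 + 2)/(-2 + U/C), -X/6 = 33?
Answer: -39167/8 ≈ -4895.9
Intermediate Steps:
X = -198 (X = -6*33 = -198)
K(C, U) = 8/(-2 + U/C)
P(D) = -198/D
P(K(6, -5)) - 4966 = -198/((-8*6/(-1*(-5) + 2*6))) - 4966 = -198/((-8*6/(5 + 12))) - 4966 = -198/((-8*6/17)) - 4966 = -198/((-8*6*1/17)) - 4966 = -198/(-48/17) - 4966 = -198*(-17/48) - 4966 = 561/8 - 4966 = -39167/8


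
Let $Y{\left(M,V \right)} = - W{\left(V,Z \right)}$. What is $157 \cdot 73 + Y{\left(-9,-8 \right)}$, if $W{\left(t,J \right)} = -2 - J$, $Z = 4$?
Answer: $11467$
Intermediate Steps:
$Y{\left(M,V \right)} = 6$ ($Y{\left(M,V \right)} = - (-2 - 4) = \left(-1\right) \left(-6\right) = 6$)
$157 \cdot 73 + Y{\left(-9,-8 \right)} = 157 \cdot 73 + 6 = 11461 + 6 = 11467$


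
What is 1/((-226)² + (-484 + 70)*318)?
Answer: -1/80576 ≈ -1.2411e-5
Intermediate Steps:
1/((-226)² + (-484 + 70)*318) = 1/(51076 - 414*318) = 1/(51076 - 131652) = 1/(-80576) = -1/80576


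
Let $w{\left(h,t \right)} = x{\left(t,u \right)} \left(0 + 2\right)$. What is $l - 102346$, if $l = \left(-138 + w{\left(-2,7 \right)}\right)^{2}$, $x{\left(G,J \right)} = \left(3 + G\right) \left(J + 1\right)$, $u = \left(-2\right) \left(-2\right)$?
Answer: $-100902$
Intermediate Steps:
$u = 4$
$x{\left(G,J \right)} = \left(1 + J\right) \left(3 + G\right)$ ($x{\left(G,J \right)} = \left(3 + G\right) \left(1 + J\right) = \left(1 + J\right) \left(3 + G\right)$)
$w{\left(h,t \right)} = 30 + 10 t$ ($w{\left(h,t \right)} = \left(3 + t + 3 \cdot 4 + t 4\right) \left(0 + 2\right) = \left(3 + t + 12 + 4 t\right) 2 = \left(15 + 5 t\right) 2 = 30 + 10 t$)
$l = 1444$ ($l = \left(-138 + \left(30 + 10 \cdot 7\right)\right)^{2} = \left(-138 + \left(30 + 70\right)\right)^{2} = \left(-138 + 100\right)^{2} = \left(-38\right)^{2} = 1444$)
$l - 102346 = 1444 - 102346 = -100902$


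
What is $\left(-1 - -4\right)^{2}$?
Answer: $9$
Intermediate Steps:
$\left(-1 - -4\right)^{2} = \left(-1 + 4\right)^{2} = 3^{2} = 9$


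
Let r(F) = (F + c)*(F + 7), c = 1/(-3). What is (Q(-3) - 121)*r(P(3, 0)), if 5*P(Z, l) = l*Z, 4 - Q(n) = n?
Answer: 266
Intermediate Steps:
c = -⅓ ≈ -0.33333
Q(n) = 4 - n
P(Z, l) = Z*l/5 (P(Z, l) = (l*Z)/5 = (Z*l)/5 = Z*l/5)
r(F) = (7 + F)*(-⅓ + F) (r(F) = (F - ⅓)*(F + 7) = (-⅓ + F)*(7 + F) = (7 + F)*(-⅓ + F))
(Q(-3) - 121)*r(P(3, 0)) = ((4 - 1*(-3)) - 121)*(-7/3 + ((⅕)*3*0)² + 20*((⅕)*3*0)/3) = ((4 + 3) - 121)*(-7/3 + 0² + (20/3)*0) = (7 - 121)*(-7/3 + 0 + 0) = -114*(-7/3) = 266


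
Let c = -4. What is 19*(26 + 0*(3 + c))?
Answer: 494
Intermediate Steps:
19*(26 + 0*(3 + c)) = 19*(26 + 0*(3 - 4)) = 19*(26 + 0*(-1)) = 19*(26 + 0) = 19*26 = 494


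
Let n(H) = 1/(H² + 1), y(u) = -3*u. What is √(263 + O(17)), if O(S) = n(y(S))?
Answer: √1780618854/2602 ≈ 16.217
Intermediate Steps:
n(H) = 1/(1 + H²)
O(S) = 1/(1 + 9*S²) (O(S) = 1/(1 + (-3*S)²) = 1/(1 + 9*S²))
√(263 + O(17)) = √(263 + 1/(1 + 9*17²)) = √(263 + 1/(1 + 9*289)) = √(263 + 1/(1 + 2601)) = √(263 + 1/2602) = √(684327/2602) = √1780618854/2602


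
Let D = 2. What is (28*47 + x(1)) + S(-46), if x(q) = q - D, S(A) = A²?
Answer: 3431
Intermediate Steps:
x(q) = -2 + q (x(q) = q - 1*2 = q - 2 = -2 + q)
(28*47 + x(1)) + S(-46) = (28*47 + (-2 + 1)) + (-46)² = (1316 - 1) + 2116 = 1315 + 2116 = 3431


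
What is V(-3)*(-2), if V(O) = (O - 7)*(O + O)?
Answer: -120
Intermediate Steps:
V(O) = 2*O*(-7 + O) (V(O) = (-7 + O)*(2*O) = 2*O*(-7 + O))
V(-3)*(-2) = (2*(-3)*(-7 - 3))*(-2) = (2*(-3)*(-10))*(-2) = 60*(-2) = -120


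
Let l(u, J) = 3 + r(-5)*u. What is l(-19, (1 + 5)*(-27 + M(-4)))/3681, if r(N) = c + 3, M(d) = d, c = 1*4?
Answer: -130/3681 ≈ -0.035316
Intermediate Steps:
c = 4
r(N) = 7 (r(N) = 4 + 3 = 7)
l(u, J) = 3 + 7*u
l(-19, (1 + 5)*(-27 + M(-4)))/3681 = (3 + 7*(-19))/3681 = (3 - 133)*(1/3681) = -130*1/3681 = -130/3681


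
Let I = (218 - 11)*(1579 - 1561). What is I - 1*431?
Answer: 3295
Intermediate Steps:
I = 3726 (I = 207*18 = 3726)
I - 1*431 = 3726 - 1*431 = 3726 - 431 = 3295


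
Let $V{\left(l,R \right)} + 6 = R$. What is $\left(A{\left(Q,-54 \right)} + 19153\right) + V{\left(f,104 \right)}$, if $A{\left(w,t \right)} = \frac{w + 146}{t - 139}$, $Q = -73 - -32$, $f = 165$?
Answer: $\frac{3715338}{193} \approx 19250.0$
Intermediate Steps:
$Q = -41$ ($Q = -73 + 32 = -41$)
$A{\left(w,t \right)} = \frac{146 + w}{-139 + t}$
$V{\left(l,R \right)} = -6 + R$
$\left(A{\left(Q,-54 \right)} + 19153\right) + V{\left(f,104 \right)} = \left(\frac{146 - 41}{-139 - 54} + 19153\right) + \left(-6 + 104\right) = \left(\frac{1}{-193} \cdot 105 + 19153\right) + 98 = \left(\left(- \frac{1}{193}\right) 105 + 19153\right) + 98 = \left(- \frac{105}{193} + 19153\right) + 98 = \frac{3696424}{193} + 98 = \frac{3715338}{193}$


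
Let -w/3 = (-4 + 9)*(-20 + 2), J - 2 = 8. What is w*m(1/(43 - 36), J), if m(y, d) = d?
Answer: 2700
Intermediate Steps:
J = 10 (J = 2 + 8 = 10)
w = 270 (w = -3*(-4 + 9)*(-20 + 2) = -15*(-18) = -3*(-90) = 270)
w*m(1/(43 - 36), J) = 270*10 = 2700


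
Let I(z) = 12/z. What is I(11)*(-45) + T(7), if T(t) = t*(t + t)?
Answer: 538/11 ≈ 48.909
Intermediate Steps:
T(t) = 2*t² (T(t) = t*(2*t) = 2*t²)
I(11)*(-45) + T(7) = (12/11)*(-45) + 2*7² = (12*(1/11))*(-45) + 2*49 = (12/11)*(-45) + 98 = -540/11 + 98 = 538/11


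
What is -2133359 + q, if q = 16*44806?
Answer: -1416463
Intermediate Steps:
q = 716896
-2133359 + q = -2133359 + 716896 = -1416463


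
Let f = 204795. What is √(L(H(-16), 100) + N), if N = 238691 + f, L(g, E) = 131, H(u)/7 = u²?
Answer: √443617 ≈ 666.05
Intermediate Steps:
H(u) = 7*u²
N = 443486 (N = 238691 + 204795 = 443486)
√(L(H(-16), 100) + N) = √(131 + 443486) = √443617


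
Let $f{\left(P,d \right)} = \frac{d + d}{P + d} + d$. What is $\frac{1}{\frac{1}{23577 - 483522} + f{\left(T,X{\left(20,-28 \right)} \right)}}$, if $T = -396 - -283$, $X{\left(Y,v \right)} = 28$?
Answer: $\frac{7819065}{213782419} \approx 0.036575$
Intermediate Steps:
$T = -113$ ($T = -396 + 283 = -113$)
$f{\left(P,d \right)} = d + \frac{2 d}{P + d}$ ($f{\left(P,d \right)} = \frac{2 d}{P + d} + d = d + \frac{2 d}{P + d}$)
$\frac{1}{\frac{1}{23577 - 483522} + f{\left(T,X{\left(20,-28 \right)} \right)}} = \frac{1}{\frac{1}{23577 - 483522} + \frac{28 \left(2 - 113 + 28\right)}{-113 + 28}} = \frac{1}{\frac{1}{23577 - 483522} + 28 \frac{1}{-85} \left(-83\right)} = \frac{1}{\frac{1}{-459945} + 28 \left(- \frac{1}{85}\right) \left(-83\right)} = \frac{1}{- \frac{1}{459945} + \frac{2324}{85}} = \frac{1}{\frac{213782419}{7819065}} = \frac{7819065}{213782419}$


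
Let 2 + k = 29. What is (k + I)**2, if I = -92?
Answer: 4225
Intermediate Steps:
k = 27 (k = -2 + 29 = 27)
(k + I)**2 = (27 - 92)**2 = (-65)**2 = 4225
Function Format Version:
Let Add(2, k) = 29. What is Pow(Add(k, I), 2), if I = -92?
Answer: 4225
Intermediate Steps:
k = 27 (k = Add(-2, 29) = 27)
Pow(Add(k, I), 2) = Pow(Add(27, -92), 2) = Pow(-65, 2) = 4225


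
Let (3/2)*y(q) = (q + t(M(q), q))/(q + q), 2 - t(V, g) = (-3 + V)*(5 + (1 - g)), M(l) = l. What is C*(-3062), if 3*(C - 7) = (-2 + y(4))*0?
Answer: -21434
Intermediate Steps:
t(V, g) = 2 - (-3 + V)*(6 - g) (t(V, g) = 2 - (-3 + V)*(5 + (1 - g)) = 2 - (-3 + V)*(6 - g))
y(q) = (20 + q² - 8*q)/(3*q) (y(q) = 2*((q + (20 - 6*q - 3*q + q*q))/(q + q))/3 = 2*((q + (20 - 6*q - 3*q + q²))/((2*q)))/3 = 2*((q + (20 + q² - 9*q))*(1/(2*q)))/3 = 2*((20 + q² - 8*q)*(1/(2*q)))/3 = 2*((20 + q² - 8*q)/(2*q))/3 = (20 + q² - 8*q)/(3*q))
C = 7 (C = 7 + ((-2 + (⅓)*(20 + 4² - 8*4)/4)*0)/3 = 7 + ((-2 + (⅓)*(¼)*(20 + 16 - 32))*0)/3 = 7 + ((-2 + (⅓)*(¼)*4)*0)/3 = 7 + ((-2 + ⅓)*0)/3 = 7 + (-5/3*0)/3 = 7 + (⅓)*0 = 7 + 0 = 7)
C*(-3062) = 7*(-3062) = -21434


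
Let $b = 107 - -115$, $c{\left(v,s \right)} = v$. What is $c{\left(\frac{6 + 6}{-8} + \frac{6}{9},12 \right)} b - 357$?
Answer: $-542$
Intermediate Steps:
$b = 222$ ($b = 107 + 115 = 222$)
$c{\left(\frac{6 + 6}{-8} + \frac{6}{9},12 \right)} b - 357 = \left(\frac{6 + 6}{-8} + \frac{6}{9}\right) 222 - 357 = \left(12 \left(- \frac{1}{8}\right) + 6 \cdot \frac{1}{9}\right) 222 - 357 = \left(- \frac{3}{2} + \frac{2}{3}\right) 222 - 357 = \left(- \frac{5}{6}\right) 222 - 357 = -185 - 357 = -542$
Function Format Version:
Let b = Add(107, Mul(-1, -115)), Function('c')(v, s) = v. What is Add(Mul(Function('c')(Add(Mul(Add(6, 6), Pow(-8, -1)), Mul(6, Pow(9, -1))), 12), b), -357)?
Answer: -542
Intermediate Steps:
b = 222 (b = Add(107, 115) = 222)
Add(Mul(Function('c')(Add(Mul(Add(6, 6), Pow(-8, -1)), Mul(6, Pow(9, -1))), 12), b), -357) = Add(Mul(Add(Mul(Add(6, 6), Pow(-8, -1)), Mul(6, Pow(9, -1))), 222), -357) = Add(Mul(Add(Mul(12, Rational(-1, 8)), Mul(6, Rational(1, 9))), 222), -357) = Add(Mul(Add(Rational(-3, 2), Rational(2, 3)), 222), -357) = Add(Mul(Rational(-5, 6), 222), -357) = Add(-185, -357) = -542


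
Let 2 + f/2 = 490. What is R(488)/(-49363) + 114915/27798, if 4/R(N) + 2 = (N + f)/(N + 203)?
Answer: 1890537383/457397558 ≈ 4.1332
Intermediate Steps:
f = 976 (f = -4 + 2*490 = -4 + 980 = 976)
R(N) = 4/(-2 + (976 + N)/(203 + N)) (R(N) = 4/(-2 + (N + 976)/(N + 203)) = 4/(-2 + (976 + N)/(203 + N)))
R(488)/(-49363) + 114915/27798 = (4*(-203 - 1*488)/(-570 + 488))/(-49363) + 114915/27798 = (4*(-203 - 488)/(-82))*(-1/49363) + 114915*(1/27798) = (4*(-1/82)*(-691))*(-1/49363) + 38305/9266 = (1382/41)*(-1/49363) + 38305/9266 = -1382/2023883 + 38305/9266 = 1890537383/457397558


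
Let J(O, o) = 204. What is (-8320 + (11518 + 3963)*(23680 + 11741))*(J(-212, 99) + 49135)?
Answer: 27054753546359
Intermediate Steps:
(-8320 + (11518 + 3963)*(23680 + 11741))*(J(-212, 99) + 49135) = (-8320 + (11518 + 3963)*(23680 + 11741))*(204 + 49135) = (-8320 + 15481*35421)*49339 = (-8320 + 548352501)*49339 = 548344181*49339 = 27054753546359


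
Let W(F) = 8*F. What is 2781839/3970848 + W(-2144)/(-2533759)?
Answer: 7116617587697/10061171857632 ≈ 0.70733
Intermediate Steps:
2781839/3970848 + W(-2144)/(-2533759) = 2781839/3970848 + (8*(-2144))/(-2533759) = 2781839*(1/3970848) - 17152*(-1/2533759) = 2781839/3970848 + 17152/2533759 = 7116617587697/10061171857632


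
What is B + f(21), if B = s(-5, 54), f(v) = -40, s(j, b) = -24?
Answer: -64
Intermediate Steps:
B = -24
B + f(21) = -24 - 40 = -64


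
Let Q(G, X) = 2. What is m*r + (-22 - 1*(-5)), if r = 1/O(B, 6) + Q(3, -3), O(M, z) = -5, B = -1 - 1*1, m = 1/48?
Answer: -1357/80 ≈ -16.962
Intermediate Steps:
m = 1/48 ≈ 0.020833
B = -2 (B = -1 - 1 = -2)
r = 9/5 (r = 1/(-5) + 2 = -⅕ + 2 = 9/5 ≈ 1.8000)
m*r + (-22 - 1*(-5)) = (1/48)*(9/5) + (-22 - 1*(-5)) = 3/80 + (-22 + 5) = 3/80 - 17 = -1357/80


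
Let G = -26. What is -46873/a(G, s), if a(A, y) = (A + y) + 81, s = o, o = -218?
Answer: 46873/163 ≈ 287.56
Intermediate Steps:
s = -218
a(A, y) = 81 + A + y
-46873/a(G, s) = -46873/(81 - 26 - 218) = -46873/(-163) = -46873*(-1/163) = 46873/163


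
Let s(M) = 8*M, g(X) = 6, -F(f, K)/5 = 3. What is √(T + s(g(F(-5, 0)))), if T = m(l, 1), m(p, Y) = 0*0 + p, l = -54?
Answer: I*√6 ≈ 2.4495*I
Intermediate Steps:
F(f, K) = -15 (F(f, K) = -5*3 = -15)
m(p, Y) = p (m(p, Y) = 0 + p = p)
T = -54
√(T + s(g(F(-5, 0)))) = √(-54 + 8*6) = √(-54 + 48) = √(-6) = I*√6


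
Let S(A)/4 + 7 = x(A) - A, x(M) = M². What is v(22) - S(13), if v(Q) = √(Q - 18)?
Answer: -594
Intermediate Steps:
v(Q) = √(-18 + Q)
S(A) = -28 - 4*A + 4*A² (S(A) = -28 + 4*(A² - A) = -28 + (-4*A + 4*A²) = -28 - 4*A + 4*A²)
v(22) - S(13) = √(-18 + 22) - (-28 - 4*13 + 4*13²) = √4 - (-28 - 52 + 4*169) = 2 - (-28 - 52 + 676) = 2 - 1*596 = 2 - 596 = -594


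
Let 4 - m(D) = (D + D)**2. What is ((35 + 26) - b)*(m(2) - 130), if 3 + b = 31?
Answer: -4686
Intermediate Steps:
b = 28 (b = -3 + 31 = 28)
m(D) = 4 - 4*D**2 (m(D) = 4 - (D + D)**2 = 4 - (2*D)**2 = 4 - 4*D**2)
((35 + 26) - b)*(m(2) - 130) = ((35 + 26) - 1*28)*((4 - 4*2**2) - 130) = (61 - 28)*((4 - 4*4) - 130) = 33*((4 - 16) - 130) = 33*(-12 - 130) = 33*(-142) = -4686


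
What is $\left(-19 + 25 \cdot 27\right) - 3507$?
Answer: $-2851$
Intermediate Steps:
$\left(-19 + 25 \cdot 27\right) - 3507 = \left(-19 + 675\right) - 3507 = 656 - 3507 = -2851$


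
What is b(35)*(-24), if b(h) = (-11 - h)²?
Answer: -50784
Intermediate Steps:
b(35)*(-24) = (11 + 35)²*(-24) = 46²*(-24) = 2116*(-24) = -50784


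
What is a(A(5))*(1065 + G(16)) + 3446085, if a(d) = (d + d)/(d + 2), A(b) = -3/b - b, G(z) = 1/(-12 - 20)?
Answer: 248356673/72 ≈ 3.4494e+6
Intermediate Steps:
G(z) = -1/32 (G(z) = 1/(-32) = -1/32)
A(b) = -b - 3/b
a(d) = 2*d/(2 + d) (a(d) = (2*d)/(2 + d) = 2*d/(2 + d))
a(A(5))*(1065 + G(16)) + 3446085 = (2*(-1*5 - 3/5)/(2 + (-1*5 - 3/5)))*(1065 - 1/32) + 3446085 = (2*(-5 - 3*⅕)/(2 + (-5 - 3*⅕)))*(34079/32) + 3446085 = (2*(-5 - ⅗)/(2 + (-5 - ⅗)))*(34079/32) + 3446085 = (2*(-28/5)/(2 - 28/5))*(34079/32) + 3446085 = (2*(-28/5)/(-18/5))*(34079/32) + 3446085 = (2*(-28/5)*(-5/18))*(34079/32) + 3446085 = (28/9)*(34079/32) + 3446085 = 238553/72 + 3446085 = 248356673/72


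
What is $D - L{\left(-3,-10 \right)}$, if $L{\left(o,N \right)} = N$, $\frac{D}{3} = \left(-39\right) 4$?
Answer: $-458$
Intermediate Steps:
$D = -468$ ($D = 3 \left(\left(-39\right) 4\right) = 3 \left(-156\right) = -468$)
$D - L{\left(-3,-10 \right)} = -468 - -10 = -468 + 10 = -458$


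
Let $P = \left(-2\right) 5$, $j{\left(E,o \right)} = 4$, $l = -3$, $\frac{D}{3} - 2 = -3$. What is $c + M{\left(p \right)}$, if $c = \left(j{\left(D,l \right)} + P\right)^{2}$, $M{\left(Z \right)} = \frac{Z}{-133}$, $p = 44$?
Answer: $\frac{4744}{133} \approx 35.669$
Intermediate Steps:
$D = -3$ ($D = 6 + 3 \left(-3\right) = 6 - 9 = -3$)
$P = -10$
$M{\left(Z \right)} = - \frac{Z}{133}$ ($M{\left(Z \right)} = Z \left(- \frac{1}{133}\right) = - \frac{Z}{133}$)
$c = 36$ ($c = \left(4 - 10\right)^{2} = \left(-6\right)^{2} = 36$)
$c + M{\left(p \right)} = 36 - \frac{44}{133} = \frac{4744}{133}$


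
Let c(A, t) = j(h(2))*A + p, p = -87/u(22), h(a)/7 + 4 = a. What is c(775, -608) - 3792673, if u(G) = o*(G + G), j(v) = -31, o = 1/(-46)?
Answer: -83965355/22 ≈ -3.8166e+6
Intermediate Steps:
h(a) = -28 + 7*a
o = -1/46 ≈ -0.021739
u(G) = -G/23 (u(G) = -(G + G)/46 = -G/23)
p = 2001/22 (p = -87/((-1/23*22)) = -87/(-22/23) = -87*(-23/22) = 2001/22 ≈ 90.955)
c(A, t) = 2001/22 - 31*A (c(A, t) = -31*A + 2001/22 = 2001/22 - 31*A)
c(775, -608) - 3792673 = (2001/22 - 31*775) - 3792673 = (2001/22 - 24025) - 3792673 = -526549/22 - 3792673 = -83965355/22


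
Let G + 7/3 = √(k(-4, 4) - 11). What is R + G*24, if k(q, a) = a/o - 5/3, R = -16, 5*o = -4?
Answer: -72 + 8*I*√159 ≈ -72.0 + 100.88*I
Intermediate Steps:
o = -⅘ (o = (⅕)*(-4) = -⅘ ≈ -0.80000)
k(q, a) = -5/3 - 5*a/4 (k(q, a) = a/(-⅘) - 5/3 = a*(-5/4) - 5*⅓ = -5*a/4 - 5/3 = -5/3 - 5*a/4)
G = -7/3 + I*√159/3 (G = -7/3 + √((-5/3 - 5/4*4) - 11) = -7/3 + √((-5/3 - 5) - 11) = -7/3 + √(-20/3 - 11) = -7/3 + √(-53/3) = -7/3 + I*√159/3 ≈ -2.3333 + 4.2032*I)
R + G*24 = -16 + (-7/3 + I*√159/3)*24 = -16 + (-56 + 8*I*√159) = -72 + 8*I*√159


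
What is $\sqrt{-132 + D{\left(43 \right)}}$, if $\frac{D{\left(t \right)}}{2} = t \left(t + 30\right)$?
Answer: $\sqrt{6146} \approx 78.396$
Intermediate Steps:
$D{\left(t \right)} = 2 t \left(30 + t\right)$ ($D{\left(t \right)} = 2 t \left(t + 30\right) = 2 t \left(30 + t\right)$)
$\sqrt{-132 + D{\left(43 \right)}} = \sqrt{-132 + 2 \cdot 43 \left(30 + 43\right)} = \sqrt{-132 + 2 \cdot 43 \cdot 73} = \sqrt{-132 + 6278} = \sqrt{6146}$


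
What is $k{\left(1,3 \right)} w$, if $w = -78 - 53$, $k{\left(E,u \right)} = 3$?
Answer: $-393$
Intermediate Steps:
$w = -131$ ($w = -78 - 53 = -131$)
$k{\left(1,3 \right)} w = 3 \left(-131\right) = -393$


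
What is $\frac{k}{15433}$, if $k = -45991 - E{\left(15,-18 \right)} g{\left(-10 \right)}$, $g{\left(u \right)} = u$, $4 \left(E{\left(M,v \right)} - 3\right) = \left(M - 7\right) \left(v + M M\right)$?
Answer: $- \frac{41821}{15433} \approx -2.7098$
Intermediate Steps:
$E{\left(M,v \right)} = 3 + \frac{\left(-7 + M\right) \left(v + M^{2}\right)}{4}$ ($E{\left(M,v \right)} = 3 + \frac{\left(M - 7\right) \left(v + M M\right)}{4} = 3 + \frac{\left(-7 + M\right) \left(v + M^{2}\right)}{4}$)
$k = -41821$ ($k = -45991 - \left(3 - - \frac{63}{2} - \frac{7 \cdot 15^{2}}{4} + \frac{15^{3}}{4} + \frac{1}{4} \cdot 15 \left(-18\right)\right) \left(-10\right) = -45991 - \left(3 + \frac{63}{2} - \frac{1575}{4} + \frac{1}{4} \cdot 3375 - \frac{135}{2}\right) \left(-10\right) = -45991 - \left(3 + \frac{63}{2} - \frac{1575}{4} + \frac{3375}{4} - \frac{135}{2}\right) \left(-10\right) = -45991 - 417 \left(-10\right) = -45991 - -4170 = -45991 + 4170 = -41821$)
$\frac{k}{15433} = - \frac{41821}{15433}$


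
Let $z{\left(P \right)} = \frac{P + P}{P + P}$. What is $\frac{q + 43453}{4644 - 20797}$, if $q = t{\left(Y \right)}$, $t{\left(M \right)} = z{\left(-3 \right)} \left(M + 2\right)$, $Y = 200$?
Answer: $- \frac{43655}{16153} \approx -2.7026$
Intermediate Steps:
$z{\left(P \right)} = 1$ ($z{\left(P \right)} = \frac{2 P}{2 P} = 2 P \frac{1}{2 P} = 1$)
$t{\left(M \right)} = 2 + M$ ($t{\left(M \right)} = 1 \left(M + 2\right) = 1 \left(2 + M\right) = 2 + M$)
$q = 202$ ($q = 2 + 200 = 202$)
$\frac{q + 43453}{4644 - 20797} = \frac{202 + 43453}{4644 - 20797} = \frac{43655}{-16153} = 43655 \left(- \frac{1}{16153}\right) = - \frac{43655}{16153}$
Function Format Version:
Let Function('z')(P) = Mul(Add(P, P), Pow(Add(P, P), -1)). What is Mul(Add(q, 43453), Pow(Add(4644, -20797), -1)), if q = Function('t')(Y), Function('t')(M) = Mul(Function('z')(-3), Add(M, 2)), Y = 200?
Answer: Rational(-43655, 16153) ≈ -2.7026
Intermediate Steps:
Function('z')(P) = 1 (Function('z')(P) = Mul(Mul(2, P), Pow(Mul(2, P), -1)) = Mul(Mul(2, P), Mul(Rational(1, 2), Pow(P, -1))) = 1)
Function('t')(M) = Add(2, M) (Function('t')(M) = Mul(1, Add(M, 2)) = Mul(1, Add(2, M)) = Add(2, M))
q = 202 (q = Add(2, 200) = 202)
Mul(Add(q, 43453), Pow(Add(4644, -20797), -1)) = Mul(Add(202, 43453), Pow(Add(4644, -20797), -1)) = Mul(43655, Pow(-16153, -1)) = Mul(43655, Rational(-1, 16153)) = Rational(-43655, 16153)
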